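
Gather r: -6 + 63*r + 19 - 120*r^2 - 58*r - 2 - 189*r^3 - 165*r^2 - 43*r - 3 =-189*r^3 - 285*r^2 - 38*r + 8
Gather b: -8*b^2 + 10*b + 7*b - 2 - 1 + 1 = -8*b^2 + 17*b - 2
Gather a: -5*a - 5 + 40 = 35 - 5*a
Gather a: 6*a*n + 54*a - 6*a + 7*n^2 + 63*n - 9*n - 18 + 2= a*(6*n + 48) + 7*n^2 + 54*n - 16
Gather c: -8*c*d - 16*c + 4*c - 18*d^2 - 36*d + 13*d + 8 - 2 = c*(-8*d - 12) - 18*d^2 - 23*d + 6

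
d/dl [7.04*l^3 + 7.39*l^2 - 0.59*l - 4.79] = 21.12*l^2 + 14.78*l - 0.59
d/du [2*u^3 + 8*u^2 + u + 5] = 6*u^2 + 16*u + 1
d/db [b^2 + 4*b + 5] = 2*b + 4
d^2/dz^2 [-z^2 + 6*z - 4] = -2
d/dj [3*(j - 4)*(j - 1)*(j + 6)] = 9*j^2 + 6*j - 78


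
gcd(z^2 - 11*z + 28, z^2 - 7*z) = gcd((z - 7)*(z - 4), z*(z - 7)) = z - 7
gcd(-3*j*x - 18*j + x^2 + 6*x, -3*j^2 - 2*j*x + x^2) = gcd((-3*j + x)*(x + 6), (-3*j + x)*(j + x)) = -3*j + x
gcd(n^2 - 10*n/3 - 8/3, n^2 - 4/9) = n + 2/3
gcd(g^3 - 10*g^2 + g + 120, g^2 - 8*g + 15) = g - 5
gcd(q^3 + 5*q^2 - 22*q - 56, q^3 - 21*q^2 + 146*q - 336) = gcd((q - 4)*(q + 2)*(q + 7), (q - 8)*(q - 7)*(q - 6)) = 1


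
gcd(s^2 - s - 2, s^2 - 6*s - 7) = s + 1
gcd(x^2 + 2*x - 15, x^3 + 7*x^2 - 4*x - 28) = 1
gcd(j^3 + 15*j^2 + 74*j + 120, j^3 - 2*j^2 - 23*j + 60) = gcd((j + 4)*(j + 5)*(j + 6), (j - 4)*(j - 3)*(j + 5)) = j + 5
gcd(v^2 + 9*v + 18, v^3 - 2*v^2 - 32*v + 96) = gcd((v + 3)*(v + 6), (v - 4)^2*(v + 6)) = v + 6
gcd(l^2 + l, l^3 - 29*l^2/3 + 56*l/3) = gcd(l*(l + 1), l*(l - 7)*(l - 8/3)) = l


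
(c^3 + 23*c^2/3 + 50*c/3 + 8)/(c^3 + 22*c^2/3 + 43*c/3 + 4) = (3*c + 2)/(3*c + 1)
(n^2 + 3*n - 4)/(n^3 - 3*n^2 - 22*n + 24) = 1/(n - 6)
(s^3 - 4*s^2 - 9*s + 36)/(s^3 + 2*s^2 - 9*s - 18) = (s - 4)/(s + 2)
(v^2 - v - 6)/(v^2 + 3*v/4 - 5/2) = 4*(v - 3)/(4*v - 5)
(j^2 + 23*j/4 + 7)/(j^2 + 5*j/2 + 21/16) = 4*(j + 4)/(4*j + 3)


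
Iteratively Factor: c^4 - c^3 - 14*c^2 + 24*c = (c - 2)*(c^3 + c^2 - 12*c) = c*(c - 2)*(c^2 + c - 12) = c*(c - 2)*(c + 4)*(c - 3)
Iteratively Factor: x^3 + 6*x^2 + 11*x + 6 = (x + 1)*(x^2 + 5*x + 6) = (x + 1)*(x + 3)*(x + 2)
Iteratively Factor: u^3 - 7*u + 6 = (u - 2)*(u^2 + 2*u - 3) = (u - 2)*(u + 3)*(u - 1)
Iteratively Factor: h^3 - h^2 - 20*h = (h)*(h^2 - h - 20) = h*(h + 4)*(h - 5)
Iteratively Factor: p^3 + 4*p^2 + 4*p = (p)*(p^2 + 4*p + 4) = p*(p + 2)*(p + 2)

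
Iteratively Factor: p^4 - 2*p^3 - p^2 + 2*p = (p)*(p^3 - 2*p^2 - p + 2) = p*(p - 1)*(p^2 - p - 2) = p*(p - 1)*(p + 1)*(p - 2)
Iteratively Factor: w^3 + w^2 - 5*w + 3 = (w - 1)*(w^2 + 2*w - 3) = (w - 1)^2*(w + 3)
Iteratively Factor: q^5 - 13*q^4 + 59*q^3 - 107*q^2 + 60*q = (q - 1)*(q^4 - 12*q^3 + 47*q^2 - 60*q) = (q - 3)*(q - 1)*(q^3 - 9*q^2 + 20*q) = (q - 5)*(q - 3)*(q - 1)*(q^2 - 4*q) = q*(q - 5)*(q - 3)*(q - 1)*(q - 4)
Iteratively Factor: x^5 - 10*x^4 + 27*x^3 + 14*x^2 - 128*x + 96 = (x - 1)*(x^4 - 9*x^3 + 18*x^2 + 32*x - 96) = (x - 4)*(x - 1)*(x^3 - 5*x^2 - 2*x + 24) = (x - 4)*(x - 1)*(x + 2)*(x^2 - 7*x + 12) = (x - 4)*(x - 3)*(x - 1)*(x + 2)*(x - 4)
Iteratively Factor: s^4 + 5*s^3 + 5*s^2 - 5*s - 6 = (s + 2)*(s^3 + 3*s^2 - s - 3) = (s - 1)*(s + 2)*(s^2 + 4*s + 3) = (s - 1)*(s + 2)*(s + 3)*(s + 1)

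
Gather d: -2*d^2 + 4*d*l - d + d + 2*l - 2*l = -2*d^2 + 4*d*l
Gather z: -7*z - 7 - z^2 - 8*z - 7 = -z^2 - 15*z - 14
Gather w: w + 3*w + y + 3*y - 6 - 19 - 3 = 4*w + 4*y - 28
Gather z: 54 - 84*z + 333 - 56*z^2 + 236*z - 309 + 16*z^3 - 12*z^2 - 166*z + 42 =16*z^3 - 68*z^2 - 14*z + 120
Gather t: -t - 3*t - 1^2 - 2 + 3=-4*t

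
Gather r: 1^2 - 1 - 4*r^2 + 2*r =-4*r^2 + 2*r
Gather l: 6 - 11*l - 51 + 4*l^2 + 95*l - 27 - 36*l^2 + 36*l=-32*l^2 + 120*l - 72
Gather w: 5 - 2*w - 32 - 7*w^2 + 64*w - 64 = -7*w^2 + 62*w - 91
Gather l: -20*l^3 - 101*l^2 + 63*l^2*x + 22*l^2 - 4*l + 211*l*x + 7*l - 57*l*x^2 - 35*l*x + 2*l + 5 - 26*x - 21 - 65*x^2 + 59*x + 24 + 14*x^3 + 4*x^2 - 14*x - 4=-20*l^3 + l^2*(63*x - 79) + l*(-57*x^2 + 176*x + 5) + 14*x^3 - 61*x^2 + 19*x + 4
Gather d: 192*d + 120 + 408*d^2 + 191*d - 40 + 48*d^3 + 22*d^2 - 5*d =48*d^3 + 430*d^2 + 378*d + 80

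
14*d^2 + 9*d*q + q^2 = (2*d + q)*(7*d + q)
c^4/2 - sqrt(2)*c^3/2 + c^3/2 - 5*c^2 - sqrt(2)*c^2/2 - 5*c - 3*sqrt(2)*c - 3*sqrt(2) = (c/2 + sqrt(2)/2)*(c + 1)*(c - 3*sqrt(2))*(c + sqrt(2))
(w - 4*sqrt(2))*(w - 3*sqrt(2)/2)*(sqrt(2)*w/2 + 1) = sqrt(2)*w^3/2 - 9*w^2/2 + sqrt(2)*w/2 + 12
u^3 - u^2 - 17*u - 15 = (u - 5)*(u + 1)*(u + 3)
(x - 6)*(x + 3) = x^2 - 3*x - 18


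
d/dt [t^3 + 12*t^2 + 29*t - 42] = 3*t^2 + 24*t + 29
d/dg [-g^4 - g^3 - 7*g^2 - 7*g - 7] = -4*g^3 - 3*g^2 - 14*g - 7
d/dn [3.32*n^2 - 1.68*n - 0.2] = 6.64*n - 1.68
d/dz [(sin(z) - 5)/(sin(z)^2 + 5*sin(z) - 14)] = (-sin(z)^2 + 10*sin(z) + 11)*cos(z)/(sin(z)^2 + 5*sin(z) - 14)^2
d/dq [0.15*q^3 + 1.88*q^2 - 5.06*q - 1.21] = 0.45*q^2 + 3.76*q - 5.06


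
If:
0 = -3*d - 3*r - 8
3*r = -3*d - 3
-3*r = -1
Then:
No Solution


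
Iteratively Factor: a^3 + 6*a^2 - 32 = (a + 4)*(a^2 + 2*a - 8) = (a + 4)^2*(a - 2)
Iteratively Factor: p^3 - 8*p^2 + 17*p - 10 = (p - 2)*(p^2 - 6*p + 5) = (p - 5)*(p - 2)*(p - 1)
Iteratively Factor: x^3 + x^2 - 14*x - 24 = (x + 3)*(x^2 - 2*x - 8) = (x + 2)*(x + 3)*(x - 4)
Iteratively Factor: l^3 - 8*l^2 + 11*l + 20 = (l + 1)*(l^2 - 9*l + 20) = (l - 5)*(l + 1)*(l - 4)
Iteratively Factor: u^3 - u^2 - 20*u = (u + 4)*(u^2 - 5*u) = (u - 5)*(u + 4)*(u)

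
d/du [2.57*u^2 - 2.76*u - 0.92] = 5.14*u - 2.76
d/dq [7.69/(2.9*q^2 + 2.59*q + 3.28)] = (-44.602*q - 19.9171)/(2.9*q^2 + 2.59*q + 3.28)^2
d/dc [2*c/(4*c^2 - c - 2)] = 2*(4*c^2 - c*(8*c - 1) - c - 2)/(-4*c^2 + c + 2)^2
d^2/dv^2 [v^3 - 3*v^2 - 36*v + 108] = 6*v - 6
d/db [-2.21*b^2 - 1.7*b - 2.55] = -4.42*b - 1.7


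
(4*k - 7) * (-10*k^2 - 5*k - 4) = -40*k^3 + 50*k^2 + 19*k + 28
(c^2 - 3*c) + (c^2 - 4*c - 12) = 2*c^2 - 7*c - 12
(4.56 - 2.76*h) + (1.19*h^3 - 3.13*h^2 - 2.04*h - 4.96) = 1.19*h^3 - 3.13*h^2 - 4.8*h - 0.4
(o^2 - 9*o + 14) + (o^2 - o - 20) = 2*o^2 - 10*o - 6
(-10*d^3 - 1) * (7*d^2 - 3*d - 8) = -70*d^5 + 30*d^4 + 80*d^3 - 7*d^2 + 3*d + 8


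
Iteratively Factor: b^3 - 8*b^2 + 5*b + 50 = (b - 5)*(b^2 - 3*b - 10) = (b - 5)*(b + 2)*(b - 5)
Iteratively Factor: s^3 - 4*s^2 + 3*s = (s - 3)*(s^2 - s) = s*(s - 3)*(s - 1)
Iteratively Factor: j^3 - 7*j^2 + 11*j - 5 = (j - 1)*(j^2 - 6*j + 5) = (j - 1)^2*(j - 5)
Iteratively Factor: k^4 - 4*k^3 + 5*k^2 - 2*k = (k)*(k^3 - 4*k^2 + 5*k - 2) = k*(k - 1)*(k^2 - 3*k + 2) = k*(k - 1)^2*(k - 2)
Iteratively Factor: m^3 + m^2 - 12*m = (m)*(m^2 + m - 12) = m*(m - 3)*(m + 4)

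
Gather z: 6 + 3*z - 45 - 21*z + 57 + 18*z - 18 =0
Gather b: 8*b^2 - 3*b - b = 8*b^2 - 4*b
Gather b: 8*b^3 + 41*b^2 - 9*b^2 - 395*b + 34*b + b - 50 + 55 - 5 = 8*b^3 + 32*b^2 - 360*b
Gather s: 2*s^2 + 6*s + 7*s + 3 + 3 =2*s^2 + 13*s + 6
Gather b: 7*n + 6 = 7*n + 6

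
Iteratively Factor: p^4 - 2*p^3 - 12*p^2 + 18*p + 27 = (p + 1)*(p^3 - 3*p^2 - 9*p + 27) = (p - 3)*(p + 1)*(p^2 - 9) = (p - 3)*(p + 1)*(p + 3)*(p - 3)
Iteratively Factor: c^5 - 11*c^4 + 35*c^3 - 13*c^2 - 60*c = (c + 1)*(c^4 - 12*c^3 + 47*c^2 - 60*c) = (c - 5)*(c + 1)*(c^3 - 7*c^2 + 12*c) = (c - 5)*(c - 4)*(c + 1)*(c^2 - 3*c) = (c - 5)*(c - 4)*(c - 3)*(c + 1)*(c)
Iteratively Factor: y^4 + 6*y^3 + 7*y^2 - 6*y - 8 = (y - 1)*(y^3 + 7*y^2 + 14*y + 8) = (y - 1)*(y + 2)*(y^2 + 5*y + 4) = (y - 1)*(y + 1)*(y + 2)*(y + 4)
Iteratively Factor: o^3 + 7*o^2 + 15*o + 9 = (o + 1)*(o^2 + 6*o + 9) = (o + 1)*(o + 3)*(o + 3)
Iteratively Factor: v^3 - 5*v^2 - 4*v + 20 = (v - 2)*(v^2 - 3*v - 10) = (v - 5)*(v - 2)*(v + 2)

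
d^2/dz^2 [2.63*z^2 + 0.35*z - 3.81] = 5.26000000000000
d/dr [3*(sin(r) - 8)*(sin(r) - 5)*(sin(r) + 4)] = 9*(sin(r)^2 - 6*sin(r) - 4)*cos(r)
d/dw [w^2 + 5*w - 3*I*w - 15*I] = 2*w + 5 - 3*I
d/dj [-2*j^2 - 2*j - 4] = -4*j - 2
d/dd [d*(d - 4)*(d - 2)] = 3*d^2 - 12*d + 8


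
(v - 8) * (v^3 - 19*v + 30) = v^4 - 8*v^3 - 19*v^2 + 182*v - 240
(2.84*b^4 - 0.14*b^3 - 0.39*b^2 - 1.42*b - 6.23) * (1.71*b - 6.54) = 4.8564*b^5 - 18.813*b^4 + 0.2487*b^3 + 0.1224*b^2 - 1.3665*b + 40.7442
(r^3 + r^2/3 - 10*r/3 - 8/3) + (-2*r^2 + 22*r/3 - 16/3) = r^3 - 5*r^2/3 + 4*r - 8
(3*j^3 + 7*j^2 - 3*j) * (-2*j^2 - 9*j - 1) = -6*j^5 - 41*j^4 - 60*j^3 + 20*j^2 + 3*j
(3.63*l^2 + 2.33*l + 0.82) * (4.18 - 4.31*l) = -15.6453*l^3 + 5.1311*l^2 + 6.2052*l + 3.4276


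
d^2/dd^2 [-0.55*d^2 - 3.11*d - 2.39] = -1.10000000000000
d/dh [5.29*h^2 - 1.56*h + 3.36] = 10.58*h - 1.56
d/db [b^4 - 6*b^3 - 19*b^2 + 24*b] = 4*b^3 - 18*b^2 - 38*b + 24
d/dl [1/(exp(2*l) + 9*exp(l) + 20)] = (-2*exp(l) - 9)*exp(l)/(exp(2*l) + 9*exp(l) + 20)^2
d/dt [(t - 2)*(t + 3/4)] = 2*t - 5/4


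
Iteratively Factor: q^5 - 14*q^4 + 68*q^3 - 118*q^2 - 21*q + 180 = (q - 3)*(q^4 - 11*q^3 + 35*q^2 - 13*q - 60) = (q - 3)*(q + 1)*(q^3 - 12*q^2 + 47*q - 60) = (q - 3)^2*(q + 1)*(q^2 - 9*q + 20) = (q - 5)*(q - 3)^2*(q + 1)*(q - 4)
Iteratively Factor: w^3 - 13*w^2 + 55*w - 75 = (w - 3)*(w^2 - 10*w + 25) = (w - 5)*(w - 3)*(w - 5)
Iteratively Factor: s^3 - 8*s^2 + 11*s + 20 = (s - 5)*(s^2 - 3*s - 4) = (s - 5)*(s + 1)*(s - 4)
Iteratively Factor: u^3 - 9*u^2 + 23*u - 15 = (u - 5)*(u^2 - 4*u + 3) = (u - 5)*(u - 3)*(u - 1)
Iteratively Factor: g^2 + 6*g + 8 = (g + 4)*(g + 2)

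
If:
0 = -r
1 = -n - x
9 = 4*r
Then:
No Solution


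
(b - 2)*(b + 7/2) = b^2 + 3*b/2 - 7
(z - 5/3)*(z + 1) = z^2 - 2*z/3 - 5/3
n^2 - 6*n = n*(n - 6)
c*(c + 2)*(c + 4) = c^3 + 6*c^2 + 8*c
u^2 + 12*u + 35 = (u + 5)*(u + 7)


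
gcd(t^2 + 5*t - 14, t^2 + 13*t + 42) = t + 7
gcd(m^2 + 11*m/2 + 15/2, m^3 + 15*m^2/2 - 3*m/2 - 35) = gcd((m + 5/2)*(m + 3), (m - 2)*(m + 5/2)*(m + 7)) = m + 5/2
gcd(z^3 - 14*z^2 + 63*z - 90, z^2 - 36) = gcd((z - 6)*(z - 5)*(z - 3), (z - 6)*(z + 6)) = z - 6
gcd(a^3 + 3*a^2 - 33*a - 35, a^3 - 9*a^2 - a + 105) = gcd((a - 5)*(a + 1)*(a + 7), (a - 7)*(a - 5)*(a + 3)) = a - 5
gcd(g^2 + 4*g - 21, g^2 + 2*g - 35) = g + 7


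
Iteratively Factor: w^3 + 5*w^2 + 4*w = (w + 4)*(w^2 + w) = w*(w + 4)*(w + 1)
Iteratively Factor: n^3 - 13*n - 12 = (n + 1)*(n^2 - n - 12) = (n - 4)*(n + 1)*(n + 3)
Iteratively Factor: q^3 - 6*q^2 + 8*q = (q - 4)*(q^2 - 2*q) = q*(q - 4)*(q - 2)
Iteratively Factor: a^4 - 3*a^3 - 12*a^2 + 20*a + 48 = (a + 2)*(a^3 - 5*a^2 - 2*a + 24) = (a + 2)^2*(a^2 - 7*a + 12) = (a - 3)*(a + 2)^2*(a - 4)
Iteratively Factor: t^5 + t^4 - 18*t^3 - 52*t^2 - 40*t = (t)*(t^4 + t^3 - 18*t^2 - 52*t - 40) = t*(t - 5)*(t^3 + 6*t^2 + 12*t + 8) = t*(t - 5)*(t + 2)*(t^2 + 4*t + 4) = t*(t - 5)*(t + 2)^2*(t + 2)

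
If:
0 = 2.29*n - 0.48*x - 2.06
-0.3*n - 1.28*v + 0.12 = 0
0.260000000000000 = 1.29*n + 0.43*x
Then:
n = 0.63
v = -0.05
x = -1.29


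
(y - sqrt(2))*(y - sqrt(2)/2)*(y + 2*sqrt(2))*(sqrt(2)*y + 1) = sqrt(2)*y^4 + 2*y^3 - 9*sqrt(2)*y^2/2 - y + 2*sqrt(2)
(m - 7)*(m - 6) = m^2 - 13*m + 42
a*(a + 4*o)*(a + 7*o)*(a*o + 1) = a^4*o + 11*a^3*o^2 + a^3 + 28*a^2*o^3 + 11*a^2*o + 28*a*o^2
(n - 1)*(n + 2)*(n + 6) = n^3 + 7*n^2 + 4*n - 12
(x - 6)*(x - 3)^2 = x^3 - 12*x^2 + 45*x - 54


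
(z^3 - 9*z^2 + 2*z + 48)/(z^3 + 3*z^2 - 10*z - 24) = (z - 8)/(z + 4)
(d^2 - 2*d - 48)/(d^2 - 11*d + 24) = (d + 6)/(d - 3)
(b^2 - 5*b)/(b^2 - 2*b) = (b - 5)/(b - 2)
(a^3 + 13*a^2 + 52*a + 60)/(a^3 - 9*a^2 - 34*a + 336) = (a^2 + 7*a + 10)/(a^2 - 15*a + 56)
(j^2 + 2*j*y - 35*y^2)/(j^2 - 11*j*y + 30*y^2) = (-j - 7*y)/(-j + 6*y)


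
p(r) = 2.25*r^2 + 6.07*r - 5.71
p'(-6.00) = -20.93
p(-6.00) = 38.87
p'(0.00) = 6.07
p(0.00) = -5.71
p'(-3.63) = -10.26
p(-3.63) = 1.90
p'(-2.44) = -4.91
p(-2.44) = -7.13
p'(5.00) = 28.57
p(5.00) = 80.89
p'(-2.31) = -4.32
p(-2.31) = -7.73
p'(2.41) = 16.92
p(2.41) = 21.99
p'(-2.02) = -3.02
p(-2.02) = -8.79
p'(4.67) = 27.08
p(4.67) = 71.71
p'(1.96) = 14.89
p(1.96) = 14.83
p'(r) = 4.5*r + 6.07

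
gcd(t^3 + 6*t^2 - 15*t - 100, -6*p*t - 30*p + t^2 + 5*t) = t + 5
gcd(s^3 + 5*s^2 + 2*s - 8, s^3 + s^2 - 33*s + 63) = 1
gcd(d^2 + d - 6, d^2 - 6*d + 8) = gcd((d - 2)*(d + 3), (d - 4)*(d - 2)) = d - 2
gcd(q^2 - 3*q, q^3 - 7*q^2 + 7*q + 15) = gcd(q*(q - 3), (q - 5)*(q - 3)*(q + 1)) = q - 3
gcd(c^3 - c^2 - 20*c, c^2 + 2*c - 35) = c - 5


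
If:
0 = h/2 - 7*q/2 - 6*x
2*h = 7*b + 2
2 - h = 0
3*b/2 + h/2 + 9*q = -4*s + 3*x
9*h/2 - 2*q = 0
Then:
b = 2/7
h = 2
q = 9/2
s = -2761/224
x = -59/24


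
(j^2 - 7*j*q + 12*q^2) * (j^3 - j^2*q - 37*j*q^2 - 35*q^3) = j^5 - 8*j^4*q - 18*j^3*q^2 + 212*j^2*q^3 - 199*j*q^4 - 420*q^5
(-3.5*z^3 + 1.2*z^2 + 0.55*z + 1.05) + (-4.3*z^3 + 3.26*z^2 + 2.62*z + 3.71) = -7.8*z^3 + 4.46*z^2 + 3.17*z + 4.76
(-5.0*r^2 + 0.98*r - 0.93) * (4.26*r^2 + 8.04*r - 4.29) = -21.3*r^4 - 36.0252*r^3 + 25.3674*r^2 - 11.6814*r + 3.9897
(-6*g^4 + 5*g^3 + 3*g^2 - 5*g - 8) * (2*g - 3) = -12*g^5 + 28*g^4 - 9*g^3 - 19*g^2 - g + 24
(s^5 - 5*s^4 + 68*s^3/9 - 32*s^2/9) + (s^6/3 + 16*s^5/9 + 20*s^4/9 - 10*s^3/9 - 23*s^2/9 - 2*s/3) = s^6/3 + 25*s^5/9 - 25*s^4/9 + 58*s^3/9 - 55*s^2/9 - 2*s/3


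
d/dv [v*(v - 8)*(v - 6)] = 3*v^2 - 28*v + 48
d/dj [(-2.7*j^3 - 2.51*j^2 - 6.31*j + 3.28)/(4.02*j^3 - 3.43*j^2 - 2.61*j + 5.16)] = (-7.105427357601e-15*j^5 + 19.3512*j^4 + 64.8264*j^3 - 96.445*j^2 - 3.4024*j - 23.9988)/(16.1604*j^6 - 27.5772*j^5 - 9.2195*j^4 + 59.391*j^3 - 28.5855*j^2 - 26.9352*j + 26.6256)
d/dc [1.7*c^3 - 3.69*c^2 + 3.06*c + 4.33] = 5.1*c^2 - 7.38*c + 3.06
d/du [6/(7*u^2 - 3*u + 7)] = 6*(3 - 14*u)/(7*u^2 - 3*u + 7)^2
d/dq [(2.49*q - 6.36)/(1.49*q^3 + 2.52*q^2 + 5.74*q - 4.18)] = (-7.4202*q^3 + 22.1544*q^2 + 32.0544*q + 26.0982)/(2.2201*q^6 + 7.5096*q^5 + 23.4556*q^4 + 16.4732*q^3 + 11.8804*q^2 - 47.9864*q + 17.4724)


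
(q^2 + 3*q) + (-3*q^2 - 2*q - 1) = -2*q^2 + q - 1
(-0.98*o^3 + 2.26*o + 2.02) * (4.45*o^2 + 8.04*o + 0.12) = -4.361*o^5 - 7.8792*o^4 + 9.9394*o^3 + 27.1594*o^2 + 16.512*o + 0.2424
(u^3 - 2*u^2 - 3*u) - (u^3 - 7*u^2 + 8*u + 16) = 5*u^2 - 11*u - 16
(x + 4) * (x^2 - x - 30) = x^3 + 3*x^2 - 34*x - 120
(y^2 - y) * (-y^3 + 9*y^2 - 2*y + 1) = -y^5 + 10*y^4 - 11*y^3 + 3*y^2 - y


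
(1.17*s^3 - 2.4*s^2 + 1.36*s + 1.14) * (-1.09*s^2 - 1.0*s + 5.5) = -1.2753*s^5 + 1.446*s^4 + 7.3526*s^3 - 15.8026*s^2 + 6.34*s + 6.27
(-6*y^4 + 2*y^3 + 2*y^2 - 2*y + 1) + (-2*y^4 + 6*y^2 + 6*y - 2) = -8*y^4 + 2*y^3 + 8*y^2 + 4*y - 1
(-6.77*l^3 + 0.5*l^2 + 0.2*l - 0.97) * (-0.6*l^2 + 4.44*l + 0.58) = 4.062*l^5 - 30.3588*l^4 - 1.8266*l^3 + 1.76*l^2 - 4.1908*l - 0.5626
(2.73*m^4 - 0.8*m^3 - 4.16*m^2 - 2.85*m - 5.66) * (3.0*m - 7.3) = 8.19*m^5 - 22.329*m^4 - 6.64*m^3 + 21.818*m^2 + 3.825*m + 41.318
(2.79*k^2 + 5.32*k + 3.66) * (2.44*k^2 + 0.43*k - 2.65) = 6.8076*k^4 + 14.1805*k^3 + 3.8245*k^2 - 12.5242*k - 9.699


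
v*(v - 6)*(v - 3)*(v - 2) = v^4 - 11*v^3 + 36*v^2 - 36*v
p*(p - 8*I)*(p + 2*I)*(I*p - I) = I*p^4 + 6*p^3 - I*p^3 - 6*p^2 + 16*I*p^2 - 16*I*p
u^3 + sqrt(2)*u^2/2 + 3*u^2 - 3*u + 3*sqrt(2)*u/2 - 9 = (u + 3)*(u - sqrt(2))*(u + 3*sqrt(2)/2)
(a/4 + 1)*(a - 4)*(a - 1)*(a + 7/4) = a^4/4 + 3*a^3/16 - 71*a^2/16 - 3*a + 7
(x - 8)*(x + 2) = x^2 - 6*x - 16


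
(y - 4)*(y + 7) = y^2 + 3*y - 28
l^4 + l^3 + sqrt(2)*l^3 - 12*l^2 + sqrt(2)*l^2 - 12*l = l*(l + 1)*(l - 2*sqrt(2))*(l + 3*sqrt(2))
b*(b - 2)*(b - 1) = b^3 - 3*b^2 + 2*b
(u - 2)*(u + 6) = u^2 + 4*u - 12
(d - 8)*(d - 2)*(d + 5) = d^3 - 5*d^2 - 34*d + 80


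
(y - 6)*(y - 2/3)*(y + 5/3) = y^3 - 5*y^2 - 64*y/9 + 20/3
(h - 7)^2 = h^2 - 14*h + 49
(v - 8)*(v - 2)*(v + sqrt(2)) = v^3 - 10*v^2 + sqrt(2)*v^2 - 10*sqrt(2)*v + 16*v + 16*sqrt(2)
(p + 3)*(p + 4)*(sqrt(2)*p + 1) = sqrt(2)*p^3 + p^2 + 7*sqrt(2)*p^2 + 7*p + 12*sqrt(2)*p + 12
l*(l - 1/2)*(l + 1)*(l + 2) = l^4 + 5*l^3/2 + l^2/2 - l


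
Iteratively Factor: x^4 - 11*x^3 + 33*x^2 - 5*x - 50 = (x - 5)*(x^3 - 6*x^2 + 3*x + 10) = (x - 5)*(x + 1)*(x^2 - 7*x + 10) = (x - 5)^2*(x + 1)*(x - 2)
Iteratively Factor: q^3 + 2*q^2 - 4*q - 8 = (q + 2)*(q^2 - 4) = (q + 2)^2*(q - 2)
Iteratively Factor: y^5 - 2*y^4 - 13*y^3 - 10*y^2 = (y - 5)*(y^4 + 3*y^3 + 2*y^2) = y*(y - 5)*(y^3 + 3*y^2 + 2*y) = y*(y - 5)*(y + 1)*(y^2 + 2*y) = y*(y - 5)*(y + 1)*(y + 2)*(y)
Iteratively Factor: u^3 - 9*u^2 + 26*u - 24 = (u - 3)*(u^2 - 6*u + 8) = (u - 3)*(u - 2)*(u - 4)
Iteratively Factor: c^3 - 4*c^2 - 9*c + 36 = (c - 3)*(c^2 - c - 12) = (c - 3)*(c + 3)*(c - 4)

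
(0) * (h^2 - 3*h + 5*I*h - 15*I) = 0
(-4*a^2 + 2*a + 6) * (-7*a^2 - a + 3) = 28*a^4 - 10*a^3 - 56*a^2 + 18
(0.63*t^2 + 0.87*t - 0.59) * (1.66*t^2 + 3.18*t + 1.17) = 1.0458*t^4 + 3.4476*t^3 + 2.5243*t^2 - 0.8583*t - 0.6903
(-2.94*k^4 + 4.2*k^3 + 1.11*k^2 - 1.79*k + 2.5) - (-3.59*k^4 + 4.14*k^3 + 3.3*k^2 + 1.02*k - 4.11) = 0.65*k^4 + 0.0600000000000005*k^3 - 2.19*k^2 - 2.81*k + 6.61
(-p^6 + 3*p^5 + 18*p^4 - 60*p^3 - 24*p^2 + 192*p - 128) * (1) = -p^6 + 3*p^5 + 18*p^4 - 60*p^3 - 24*p^2 + 192*p - 128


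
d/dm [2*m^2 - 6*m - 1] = 4*m - 6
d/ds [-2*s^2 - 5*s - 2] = -4*s - 5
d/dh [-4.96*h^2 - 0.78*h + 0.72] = -9.92*h - 0.78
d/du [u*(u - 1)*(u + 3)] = 3*u^2 + 4*u - 3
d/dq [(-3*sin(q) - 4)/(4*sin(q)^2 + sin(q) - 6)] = (12*sin(q)^2 + 32*sin(q) + 22)*cos(q)/(4*sin(q)^2 + sin(q) - 6)^2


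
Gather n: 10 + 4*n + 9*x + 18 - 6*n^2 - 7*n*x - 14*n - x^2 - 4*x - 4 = -6*n^2 + n*(-7*x - 10) - x^2 + 5*x + 24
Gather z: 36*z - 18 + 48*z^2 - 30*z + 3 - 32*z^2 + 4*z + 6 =16*z^2 + 10*z - 9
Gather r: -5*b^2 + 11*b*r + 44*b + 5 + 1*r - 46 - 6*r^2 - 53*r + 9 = -5*b^2 + 44*b - 6*r^2 + r*(11*b - 52) - 32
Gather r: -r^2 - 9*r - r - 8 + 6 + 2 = -r^2 - 10*r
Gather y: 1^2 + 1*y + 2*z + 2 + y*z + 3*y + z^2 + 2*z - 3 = y*(z + 4) + z^2 + 4*z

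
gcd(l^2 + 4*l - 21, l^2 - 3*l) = l - 3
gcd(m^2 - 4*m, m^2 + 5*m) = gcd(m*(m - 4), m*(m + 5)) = m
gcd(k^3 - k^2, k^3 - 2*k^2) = k^2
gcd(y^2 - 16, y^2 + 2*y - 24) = y - 4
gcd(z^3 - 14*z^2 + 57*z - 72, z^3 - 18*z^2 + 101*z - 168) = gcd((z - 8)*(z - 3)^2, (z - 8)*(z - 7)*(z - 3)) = z^2 - 11*z + 24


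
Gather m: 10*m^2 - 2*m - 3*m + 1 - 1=10*m^2 - 5*m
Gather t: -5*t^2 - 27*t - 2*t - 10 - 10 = -5*t^2 - 29*t - 20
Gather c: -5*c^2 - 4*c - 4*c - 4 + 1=-5*c^2 - 8*c - 3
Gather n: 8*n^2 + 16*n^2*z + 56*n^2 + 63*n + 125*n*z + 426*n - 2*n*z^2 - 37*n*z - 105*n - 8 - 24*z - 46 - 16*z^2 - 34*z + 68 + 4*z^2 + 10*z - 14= n^2*(16*z + 64) + n*(-2*z^2 + 88*z + 384) - 12*z^2 - 48*z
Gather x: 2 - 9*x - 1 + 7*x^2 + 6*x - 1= 7*x^2 - 3*x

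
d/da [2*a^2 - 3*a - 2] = 4*a - 3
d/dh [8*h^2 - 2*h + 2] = 16*h - 2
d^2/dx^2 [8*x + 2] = 0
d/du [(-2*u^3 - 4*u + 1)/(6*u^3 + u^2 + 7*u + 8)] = (-2*u^4 + 20*u^3 - 62*u^2 - 2*u - 39)/(36*u^6 + 12*u^5 + 85*u^4 + 110*u^3 + 65*u^2 + 112*u + 64)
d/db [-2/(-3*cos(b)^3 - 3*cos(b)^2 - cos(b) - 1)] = 2*(3*cos(b) + 1)^2*sin(b)/((3*sin(b)^2 - 4)^2*(cos(b) + 1)^2)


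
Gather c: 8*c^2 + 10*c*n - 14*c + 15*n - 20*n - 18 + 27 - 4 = 8*c^2 + c*(10*n - 14) - 5*n + 5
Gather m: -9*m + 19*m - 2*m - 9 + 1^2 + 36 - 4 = 8*m + 24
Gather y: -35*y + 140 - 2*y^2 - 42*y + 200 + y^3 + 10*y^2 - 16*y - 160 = y^3 + 8*y^2 - 93*y + 180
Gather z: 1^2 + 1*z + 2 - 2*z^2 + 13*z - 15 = -2*z^2 + 14*z - 12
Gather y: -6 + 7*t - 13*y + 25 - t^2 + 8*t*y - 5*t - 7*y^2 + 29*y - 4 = -t^2 + 2*t - 7*y^2 + y*(8*t + 16) + 15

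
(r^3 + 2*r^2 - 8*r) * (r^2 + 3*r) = r^5 + 5*r^4 - 2*r^3 - 24*r^2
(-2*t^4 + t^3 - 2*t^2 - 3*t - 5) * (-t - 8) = 2*t^5 + 15*t^4 - 6*t^3 + 19*t^2 + 29*t + 40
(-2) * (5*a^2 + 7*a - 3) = -10*a^2 - 14*a + 6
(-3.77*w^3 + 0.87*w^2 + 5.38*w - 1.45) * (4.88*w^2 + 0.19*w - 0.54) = -18.3976*w^5 + 3.5293*w^4 + 28.4555*w^3 - 6.5236*w^2 - 3.1807*w + 0.783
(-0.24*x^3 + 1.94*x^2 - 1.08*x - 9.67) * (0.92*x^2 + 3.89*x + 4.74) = -0.2208*x^5 + 0.8512*x^4 + 5.4154*x^3 - 3.902*x^2 - 42.7355*x - 45.8358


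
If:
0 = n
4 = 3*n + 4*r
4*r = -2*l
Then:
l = -2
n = 0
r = 1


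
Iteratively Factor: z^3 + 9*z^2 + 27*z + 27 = (z + 3)*(z^2 + 6*z + 9) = (z + 3)^2*(z + 3)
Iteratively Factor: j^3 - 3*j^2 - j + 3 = (j - 3)*(j^2 - 1) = (j - 3)*(j - 1)*(j + 1)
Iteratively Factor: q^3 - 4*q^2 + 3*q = (q - 3)*(q^2 - q) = (q - 3)*(q - 1)*(q)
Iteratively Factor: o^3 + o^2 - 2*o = (o + 2)*(o^2 - o) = o*(o + 2)*(o - 1)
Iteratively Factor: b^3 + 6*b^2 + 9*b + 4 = (b + 1)*(b^2 + 5*b + 4) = (b + 1)^2*(b + 4)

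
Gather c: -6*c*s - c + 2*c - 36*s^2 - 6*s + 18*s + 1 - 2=c*(1 - 6*s) - 36*s^2 + 12*s - 1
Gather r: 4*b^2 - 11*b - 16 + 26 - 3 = 4*b^2 - 11*b + 7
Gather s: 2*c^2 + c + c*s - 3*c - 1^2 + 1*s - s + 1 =2*c^2 + c*s - 2*c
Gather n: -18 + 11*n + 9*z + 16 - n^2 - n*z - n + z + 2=-n^2 + n*(10 - z) + 10*z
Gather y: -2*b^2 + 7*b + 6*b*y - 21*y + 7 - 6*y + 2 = -2*b^2 + 7*b + y*(6*b - 27) + 9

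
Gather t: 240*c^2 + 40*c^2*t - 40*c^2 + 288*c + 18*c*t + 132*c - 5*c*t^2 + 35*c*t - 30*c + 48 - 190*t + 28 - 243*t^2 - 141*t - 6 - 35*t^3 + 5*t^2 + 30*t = 200*c^2 + 390*c - 35*t^3 + t^2*(-5*c - 238) + t*(40*c^2 + 53*c - 301) + 70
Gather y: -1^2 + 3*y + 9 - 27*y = 8 - 24*y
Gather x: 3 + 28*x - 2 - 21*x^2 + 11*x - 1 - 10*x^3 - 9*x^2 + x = -10*x^3 - 30*x^2 + 40*x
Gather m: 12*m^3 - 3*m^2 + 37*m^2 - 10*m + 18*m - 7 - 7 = 12*m^3 + 34*m^2 + 8*m - 14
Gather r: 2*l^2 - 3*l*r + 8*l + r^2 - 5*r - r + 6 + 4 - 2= 2*l^2 + 8*l + r^2 + r*(-3*l - 6) + 8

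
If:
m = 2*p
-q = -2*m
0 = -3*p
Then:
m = 0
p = 0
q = 0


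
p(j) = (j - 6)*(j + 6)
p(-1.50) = -33.75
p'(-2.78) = -5.56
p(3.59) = -23.11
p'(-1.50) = -3.00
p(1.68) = -33.18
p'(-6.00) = -12.00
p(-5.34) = -7.48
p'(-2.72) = -5.44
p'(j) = 2*j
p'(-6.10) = -12.20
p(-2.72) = -28.60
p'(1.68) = 3.36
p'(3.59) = 7.18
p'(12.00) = 24.00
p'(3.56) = 7.12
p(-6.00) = 0.00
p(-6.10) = 1.21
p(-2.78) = -28.27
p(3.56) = -23.33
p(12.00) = 108.00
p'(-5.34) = -10.68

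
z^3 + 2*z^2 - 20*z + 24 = (z - 2)^2*(z + 6)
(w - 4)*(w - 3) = w^2 - 7*w + 12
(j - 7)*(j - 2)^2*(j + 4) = j^4 - 7*j^3 - 12*j^2 + 100*j - 112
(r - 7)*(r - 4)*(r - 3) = r^3 - 14*r^2 + 61*r - 84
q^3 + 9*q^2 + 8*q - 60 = (q - 2)*(q + 5)*(q + 6)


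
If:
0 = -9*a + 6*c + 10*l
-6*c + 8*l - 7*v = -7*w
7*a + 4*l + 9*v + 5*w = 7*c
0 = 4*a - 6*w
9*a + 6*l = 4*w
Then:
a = 0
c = 0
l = 0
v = 0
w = 0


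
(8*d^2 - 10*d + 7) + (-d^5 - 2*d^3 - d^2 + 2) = -d^5 - 2*d^3 + 7*d^2 - 10*d + 9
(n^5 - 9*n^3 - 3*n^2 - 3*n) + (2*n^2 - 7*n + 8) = n^5 - 9*n^3 - n^2 - 10*n + 8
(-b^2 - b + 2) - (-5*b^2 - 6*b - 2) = 4*b^2 + 5*b + 4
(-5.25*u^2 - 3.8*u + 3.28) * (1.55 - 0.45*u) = 2.3625*u^3 - 6.4275*u^2 - 7.366*u + 5.084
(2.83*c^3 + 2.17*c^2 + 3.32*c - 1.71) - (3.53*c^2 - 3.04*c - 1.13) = 2.83*c^3 - 1.36*c^2 + 6.36*c - 0.58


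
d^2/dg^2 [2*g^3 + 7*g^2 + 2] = 12*g + 14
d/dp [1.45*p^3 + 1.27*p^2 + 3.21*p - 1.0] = 4.35*p^2 + 2.54*p + 3.21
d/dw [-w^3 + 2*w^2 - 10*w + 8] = -3*w^2 + 4*w - 10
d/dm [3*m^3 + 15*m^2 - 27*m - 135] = 9*m^2 + 30*m - 27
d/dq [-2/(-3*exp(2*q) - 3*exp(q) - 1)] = (-12*exp(q) - 6)*exp(q)/(3*exp(2*q) + 3*exp(q) + 1)^2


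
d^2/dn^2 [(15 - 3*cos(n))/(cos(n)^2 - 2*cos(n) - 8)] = 3*(-9*sin(n)^4*cos(n) + 18*sin(n)^4 - 202*sin(n)^2 - 185*cos(n)/2 - 21*cos(3*n) + cos(5*n)/2 + 32)/(sin(n)^2 + 2*cos(n) + 7)^3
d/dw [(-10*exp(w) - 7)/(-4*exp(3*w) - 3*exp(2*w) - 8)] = (-6*(2*exp(w) + 1)*(10*exp(w) + 7)*exp(w) + 40*exp(3*w) + 30*exp(2*w) + 80)*exp(w)/(4*exp(3*w) + 3*exp(2*w) + 8)^2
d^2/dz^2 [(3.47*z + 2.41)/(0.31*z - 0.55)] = 1.646472/(0.31*z - 0.55)^3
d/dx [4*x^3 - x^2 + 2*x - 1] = 12*x^2 - 2*x + 2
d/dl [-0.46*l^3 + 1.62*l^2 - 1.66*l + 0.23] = -1.38*l^2 + 3.24*l - 1.66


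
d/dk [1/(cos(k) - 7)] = sin(k)/(cos(k) - 7)^2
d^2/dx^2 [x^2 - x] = 2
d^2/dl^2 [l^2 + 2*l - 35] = 2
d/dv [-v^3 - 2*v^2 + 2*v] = -3*v^2 - 4*v + 2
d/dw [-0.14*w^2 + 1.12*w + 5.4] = 1.12 - 0.28*w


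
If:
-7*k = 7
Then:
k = -1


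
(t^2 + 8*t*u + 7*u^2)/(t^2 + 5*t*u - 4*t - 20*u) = (t^2 + 8*t*u + 7*u^2)/(t^2 + 5*t*u - 4*t - 20*u)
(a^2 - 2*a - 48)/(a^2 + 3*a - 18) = (a - 8)/(a - 3)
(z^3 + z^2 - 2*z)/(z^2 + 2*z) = z - 1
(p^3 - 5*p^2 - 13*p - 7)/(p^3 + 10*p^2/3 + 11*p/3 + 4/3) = 3*(p - 7)/(3*p + 4)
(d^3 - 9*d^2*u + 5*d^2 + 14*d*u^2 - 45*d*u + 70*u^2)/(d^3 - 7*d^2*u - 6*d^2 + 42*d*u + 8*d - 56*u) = (d^2 - 2*d*u + 5*d - 10*u)/(d^2 - 6*d + 8)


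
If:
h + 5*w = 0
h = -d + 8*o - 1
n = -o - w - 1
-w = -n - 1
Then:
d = -11*w - 1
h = -5*w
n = w - 1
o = -2*w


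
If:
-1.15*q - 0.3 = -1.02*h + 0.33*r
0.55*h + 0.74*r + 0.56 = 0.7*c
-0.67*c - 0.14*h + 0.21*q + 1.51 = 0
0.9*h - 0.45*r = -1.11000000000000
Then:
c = 2.00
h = -0.48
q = -1.12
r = 1.50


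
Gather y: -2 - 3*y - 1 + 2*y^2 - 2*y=2*y^2 - 5*y - 3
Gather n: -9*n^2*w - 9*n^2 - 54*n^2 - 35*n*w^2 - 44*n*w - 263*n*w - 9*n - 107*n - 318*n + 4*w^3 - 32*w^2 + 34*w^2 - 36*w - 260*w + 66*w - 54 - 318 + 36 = n^2*(-9*w - 63) + n*(-35*w^2 - 307*w - 434) + 4*w^3 + 2*w^2 - 230*w - 336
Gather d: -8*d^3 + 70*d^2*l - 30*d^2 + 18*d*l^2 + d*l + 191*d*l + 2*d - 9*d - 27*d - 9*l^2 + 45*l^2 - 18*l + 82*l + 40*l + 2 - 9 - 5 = -8*d^3 + d^2*(70*l - 30) + d*(18*l^2 + 192*l - 34) + 36*l^2 + 104*l - 12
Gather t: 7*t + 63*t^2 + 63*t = 63*t^2 + 70*t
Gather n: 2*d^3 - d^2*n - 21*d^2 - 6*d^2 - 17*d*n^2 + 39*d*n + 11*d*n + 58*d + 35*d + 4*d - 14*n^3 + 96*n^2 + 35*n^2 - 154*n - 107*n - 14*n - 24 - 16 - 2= 2*d^3 - 27*d^2 + 97*d - 14*n^3 + n^2*(131 - 17*d) + n*(-d^2 + 50*d - 275) - 42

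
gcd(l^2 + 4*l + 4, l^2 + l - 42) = 1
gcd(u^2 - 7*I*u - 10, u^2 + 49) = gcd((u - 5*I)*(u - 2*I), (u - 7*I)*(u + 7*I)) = 1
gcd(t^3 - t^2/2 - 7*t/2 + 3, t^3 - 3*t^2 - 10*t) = t + 2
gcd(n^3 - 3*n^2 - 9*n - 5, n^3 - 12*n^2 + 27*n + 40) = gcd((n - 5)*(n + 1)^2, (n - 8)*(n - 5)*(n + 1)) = n^2 - 4*n - 5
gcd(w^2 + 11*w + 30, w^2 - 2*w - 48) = w + 6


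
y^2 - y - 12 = (y - 4)*(y + 3)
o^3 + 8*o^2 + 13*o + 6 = (o + 1)^2*(o + 6)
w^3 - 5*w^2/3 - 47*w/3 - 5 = (w - 5)*(w + 1/3)*(w + 3)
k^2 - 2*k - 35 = (k - 7)*(k + 5)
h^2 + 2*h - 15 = (h - 3)*(h + 5)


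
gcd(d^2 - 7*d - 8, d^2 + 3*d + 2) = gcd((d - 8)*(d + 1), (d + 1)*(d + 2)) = d + 1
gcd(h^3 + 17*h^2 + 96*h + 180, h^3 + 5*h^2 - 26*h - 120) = h + 6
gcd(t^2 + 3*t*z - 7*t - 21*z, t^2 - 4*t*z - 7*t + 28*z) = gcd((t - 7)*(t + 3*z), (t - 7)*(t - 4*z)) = t - 7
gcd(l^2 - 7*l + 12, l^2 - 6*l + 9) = l - 3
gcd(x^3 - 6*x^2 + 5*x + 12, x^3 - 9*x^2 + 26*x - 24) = x^2 - 7*x + 12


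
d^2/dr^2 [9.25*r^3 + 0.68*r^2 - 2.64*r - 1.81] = 55.5*r + 1.36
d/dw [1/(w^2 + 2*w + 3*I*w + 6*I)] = (-2*w - 2 - 3*I)/(w^2 + 2*w + 3*I*w + 6*I)^2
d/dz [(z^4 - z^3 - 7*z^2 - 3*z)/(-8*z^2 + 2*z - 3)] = (-16*z^5 + 14*z^4 - 16*z^3 - 29*z^2 + 42*z + 9)/(64*z^4 - 32*z^3 + 52*z^2 - 12*z + 9)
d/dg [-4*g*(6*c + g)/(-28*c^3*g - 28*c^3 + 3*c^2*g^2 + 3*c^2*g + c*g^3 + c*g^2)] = 4*(g*(6*c + g)*(-28*c^2 + 6*c*g + 3*c + 3*g^2 + 2*g) - 2*(3*c + g)*(-28*c^2*g - 28*c^2 + 3*c*g^2 + 3*c*g + g^3 + g^2))/(c*(-28*c^2*g - 28*c^2 + 3*c*g^2 + 3*c*g + g^3 + g^2)^2)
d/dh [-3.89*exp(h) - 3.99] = -3.89*exp(h)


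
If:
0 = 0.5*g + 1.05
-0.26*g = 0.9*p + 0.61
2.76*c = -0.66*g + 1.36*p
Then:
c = 0.47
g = -2.10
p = -0.07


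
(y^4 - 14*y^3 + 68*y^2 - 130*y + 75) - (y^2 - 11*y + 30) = y^4 - 14*y^3 + 67*y^2 - 119*y + 45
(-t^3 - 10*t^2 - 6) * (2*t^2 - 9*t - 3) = -2*t^5 - 11*t^4 + 93*t^3 + 18*t^2 + 54*t + 18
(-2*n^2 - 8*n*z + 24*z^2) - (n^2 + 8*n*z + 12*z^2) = -3*n^2 - 16*n*z + 12*z^2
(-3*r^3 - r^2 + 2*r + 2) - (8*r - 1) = -3*r^3 - r^2 - 6*r + 3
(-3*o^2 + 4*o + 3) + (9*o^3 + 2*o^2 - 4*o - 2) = 9*o^3 - o^2 + 1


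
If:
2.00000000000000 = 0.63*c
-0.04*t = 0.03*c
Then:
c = 3.17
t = -2.38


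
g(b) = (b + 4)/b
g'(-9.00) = -0.05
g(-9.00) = 0.56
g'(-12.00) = -0.03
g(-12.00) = 0.67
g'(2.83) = -0.50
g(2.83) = 2.41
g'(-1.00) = -4.00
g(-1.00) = -3.00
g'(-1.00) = -4.00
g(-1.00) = -3.00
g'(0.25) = -64.00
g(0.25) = 17.00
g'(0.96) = -4.34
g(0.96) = 5.17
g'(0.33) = -36.73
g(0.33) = 13.12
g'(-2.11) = -0.90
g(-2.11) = -0.90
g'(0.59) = -11.49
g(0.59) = 7.78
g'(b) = 1/b - (b + 4)/b^2 = -4/b^2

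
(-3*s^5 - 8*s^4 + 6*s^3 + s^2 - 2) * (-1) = 3*s^5 + 8*s^4 - 6*s^3 - s^2 + 2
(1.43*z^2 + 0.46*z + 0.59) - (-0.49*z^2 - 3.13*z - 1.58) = 1.92*z^2 + 3.59*z + 2.17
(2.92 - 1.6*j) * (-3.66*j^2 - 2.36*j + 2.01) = 5.856*j^3 - 6.9112*j^2 - 10.1072*j + 5.8692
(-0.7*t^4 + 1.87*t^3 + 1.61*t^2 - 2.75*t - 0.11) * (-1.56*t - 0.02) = 1.092*t^5 - 2.9032*t^4 - 2.549*t^3 + 4.2578*t^2 + 0.2266*t + 0.0022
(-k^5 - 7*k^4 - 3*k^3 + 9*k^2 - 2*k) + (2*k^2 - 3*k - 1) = -k^5 - 7*k^4 - 3*k^3 + 11*k^2 - 5*k - 1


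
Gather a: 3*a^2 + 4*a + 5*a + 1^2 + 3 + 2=3*a^2 + 9*a + 6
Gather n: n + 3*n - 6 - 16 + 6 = 4*n - 16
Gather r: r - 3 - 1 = r - 4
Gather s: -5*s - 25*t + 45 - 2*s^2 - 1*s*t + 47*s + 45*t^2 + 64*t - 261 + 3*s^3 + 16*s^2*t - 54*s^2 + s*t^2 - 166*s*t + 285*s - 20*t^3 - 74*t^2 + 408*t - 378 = 3*s^3 + s^2*(16*t - 56) + s*(t^2 - 167*t + 327) - 20*t^3 - 29*t^2 + 447*t - 594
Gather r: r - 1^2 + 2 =r + 1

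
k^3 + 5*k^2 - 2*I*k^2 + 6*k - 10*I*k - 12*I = (k + 2)*(k + 3)*(k - 2*I)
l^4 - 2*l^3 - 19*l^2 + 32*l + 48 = (l - 4)*(l - 3)*(l + 1)*(l + 4)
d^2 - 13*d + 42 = (d - 7)*(d - 6)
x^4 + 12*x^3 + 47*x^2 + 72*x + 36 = (x + 1)*(x + 2)*(x + 3)*(x + 6)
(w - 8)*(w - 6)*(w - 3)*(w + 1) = w^4 - 16*w^3 + 73*w^2 - 54*w - 144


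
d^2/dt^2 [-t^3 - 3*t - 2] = -6*t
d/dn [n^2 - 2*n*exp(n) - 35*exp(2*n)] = -2*n*exp(n) + 2*n - 70*exp(2*n) - 2*exp(n)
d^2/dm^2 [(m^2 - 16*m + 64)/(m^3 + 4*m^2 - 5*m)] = 2*(m^6 - 48*m^5 + 207*m^4 + 1732*m^3 + 2112*m^2 - 3840*m + 1600)/(m^3*(m^6 + 12*m^5 + 33*m^4 - 56*m^3 - 165*m^2 + 300*m - 125))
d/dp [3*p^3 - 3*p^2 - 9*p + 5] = 9*p^2 - 6*p - 9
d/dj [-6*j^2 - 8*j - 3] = -12*j - 8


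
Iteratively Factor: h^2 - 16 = (h - 4)*(h + 4)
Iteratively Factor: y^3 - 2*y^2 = (y)*(y^2 - 2*y) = y*(y - 2)*(y)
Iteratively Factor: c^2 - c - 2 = (c + 1)*(c - 2)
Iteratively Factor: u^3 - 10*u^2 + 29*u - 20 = (u - 4)*(u^2 - 6*u + 5) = (u - 4)*(u - 1)*(u - 5)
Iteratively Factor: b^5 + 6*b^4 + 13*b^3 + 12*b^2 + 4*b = (b + 1)*(b^4 + 5*b^3 + 8*b^2 + 4*b) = (b + 1)*(b + 2)*(b^3 + 3*b^2 + 2*b) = (b + 1)^2*(b + 2)*(b^2 + 2*b) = (b + 1)^2*(b + 2)^2*(b)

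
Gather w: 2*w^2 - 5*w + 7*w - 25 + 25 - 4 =2*w^2 + 2*w - 4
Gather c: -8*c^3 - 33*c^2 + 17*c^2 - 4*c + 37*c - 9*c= -8*c^3 - 16*c^2 + 24*c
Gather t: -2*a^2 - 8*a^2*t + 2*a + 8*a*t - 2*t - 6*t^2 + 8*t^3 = -2*a^2 + 2*a + 8*t^3 - 6*t^2 + t*(-8*a^2 + 8*a - 2)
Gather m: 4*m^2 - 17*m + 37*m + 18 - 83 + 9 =4*m^2 + 20*m - 56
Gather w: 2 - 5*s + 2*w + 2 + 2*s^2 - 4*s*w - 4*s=2*s^2 - 9*s + w*(2 - 4*s) + 4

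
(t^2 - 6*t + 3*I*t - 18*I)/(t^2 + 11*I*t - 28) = (t^2 + 3*t*(-2 + I) - 18*I)/(t^2 + 11*I*t - 28)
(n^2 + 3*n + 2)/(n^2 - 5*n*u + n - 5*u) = (-n - 2)/(-n + 5*u)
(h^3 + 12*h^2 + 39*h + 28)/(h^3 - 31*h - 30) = (h^2 + 11*h + 28)/(h^2 - h - 30)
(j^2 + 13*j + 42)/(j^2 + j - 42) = (j + 6)/(j - 6)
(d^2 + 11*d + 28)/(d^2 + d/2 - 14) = 2*(d + 7)/(2*d - 7)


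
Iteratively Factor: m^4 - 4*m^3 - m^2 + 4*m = (m + 1)*(m^3 - 5*m^2 + 4*m) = (m - 4)*(m + 1)*(m^2 - m) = m*(m - 4)*(m + 1)*(m - 1)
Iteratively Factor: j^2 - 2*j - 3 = (j - 3)*(j + 1)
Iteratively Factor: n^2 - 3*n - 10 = (n + 2)*(n - 5)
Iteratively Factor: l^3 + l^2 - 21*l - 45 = (l + 3)*(l^2 - 2*l - 15) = (l - 5)*(l + 3)*(l + 3)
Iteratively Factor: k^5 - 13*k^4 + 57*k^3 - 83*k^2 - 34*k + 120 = (k - 4)*(k^4 - 9*k^3 + 21*k^2 + k - 30) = (k - 4)*(k - 2)*(k^3 - 7*k^2 + 7*k + 15) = (k - 4)*(k - 2)*(k + 1)*(k^2 - 8*k + 15) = (k - 5)*(k - 4)*(k - 2)*(k + 1)*(k - 3)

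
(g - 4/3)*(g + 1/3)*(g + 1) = g^3 - 13*g/9 - 4/9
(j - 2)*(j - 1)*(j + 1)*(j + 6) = j^4 + 4*j^3 - 13*j^2 - 4*j + 12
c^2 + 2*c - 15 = (c - 3)*(c + 5)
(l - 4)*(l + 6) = l^2 + 2*l - 24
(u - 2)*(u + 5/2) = u^2 + u/2 - 5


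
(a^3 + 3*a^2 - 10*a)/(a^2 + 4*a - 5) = a*(a - 2)/(a - 1)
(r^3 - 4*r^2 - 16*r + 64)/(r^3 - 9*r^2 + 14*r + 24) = (r^2 - 16)/(r^2 - 5*r - 6)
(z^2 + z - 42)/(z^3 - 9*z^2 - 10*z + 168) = (z + 7)/(z^2 - 3*z - 28)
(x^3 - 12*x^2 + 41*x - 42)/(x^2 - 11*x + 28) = (x^2 - 5*x + 6)/(x - 4)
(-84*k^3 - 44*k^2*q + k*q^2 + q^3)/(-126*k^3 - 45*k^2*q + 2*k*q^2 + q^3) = (2*k + q)/(3*k + q)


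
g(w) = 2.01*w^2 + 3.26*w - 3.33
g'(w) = 4.02*w + 3.26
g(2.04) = 11.69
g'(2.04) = 11.46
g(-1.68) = -3.13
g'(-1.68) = -3.49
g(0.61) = -0.59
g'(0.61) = 5.71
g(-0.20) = -3.90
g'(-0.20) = 2.46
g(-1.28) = -4.21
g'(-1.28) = -1.89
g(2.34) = 15.30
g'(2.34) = 12.67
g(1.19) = 3.40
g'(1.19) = 8.04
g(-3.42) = 9.03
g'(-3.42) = -10.49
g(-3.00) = 4.98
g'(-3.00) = -8.80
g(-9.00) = 130.14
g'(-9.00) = -32.92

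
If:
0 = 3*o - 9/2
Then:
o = 3/2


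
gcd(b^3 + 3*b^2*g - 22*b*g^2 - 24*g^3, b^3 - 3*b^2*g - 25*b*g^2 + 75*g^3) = 1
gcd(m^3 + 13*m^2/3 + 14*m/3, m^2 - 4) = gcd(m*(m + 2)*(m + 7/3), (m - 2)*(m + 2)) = m + 2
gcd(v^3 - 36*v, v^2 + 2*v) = v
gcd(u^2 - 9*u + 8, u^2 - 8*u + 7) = u - 1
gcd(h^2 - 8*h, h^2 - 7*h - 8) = h - 8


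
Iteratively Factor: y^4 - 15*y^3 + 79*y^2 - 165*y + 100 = (y - 1)*(y^3 - 14*y^2 + 65*y - 100) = (y - 5)*(y - 1)*(y^2 - 9*y + 20) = (y - 5)^2*(y - 1)*(y - 4)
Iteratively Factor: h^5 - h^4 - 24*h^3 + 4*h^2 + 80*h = (h)*(h^4 - h^3 - 24*h^2 + 4*h + 80) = h*(h + 4)*(h^3 - 5*h^2 - 4*h + 20) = h*(h + 2)*(h + 4)*(h^2 - 7*h + 10) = h*(h - 2)*(h + 2)*(h + 4)*(h - 5)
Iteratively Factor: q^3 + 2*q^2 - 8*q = (q - 2)*(q^2 + 4*q) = q*(q - 2)*(q + 4)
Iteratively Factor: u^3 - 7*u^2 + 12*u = (u - 3)*(u^2 - 4*u) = u*(u - 3)*(u - 4)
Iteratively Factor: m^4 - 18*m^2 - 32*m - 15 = (m + 1)*(m^3 - m^2 - 17*m - 15) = (m + 1)^2*(m^2 - 2*m - 15) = (m - 5)*(m + 1)^2*(m + 3)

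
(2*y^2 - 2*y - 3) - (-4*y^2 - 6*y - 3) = 6*y^2 + 4*y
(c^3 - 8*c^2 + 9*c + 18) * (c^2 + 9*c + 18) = c^5 + c^4 - 45*c^3 - 45*c^2 + 324*c + 324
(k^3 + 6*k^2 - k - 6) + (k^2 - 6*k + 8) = k^3 + 7*k^2 - 7*k + 2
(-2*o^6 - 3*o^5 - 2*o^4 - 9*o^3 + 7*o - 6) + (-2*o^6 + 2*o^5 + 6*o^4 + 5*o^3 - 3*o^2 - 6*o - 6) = -4*o^6 - o^5 + 4*o^4 - 4*o^3 - 3*o^2 + o - 12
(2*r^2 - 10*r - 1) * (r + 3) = 2*r^3 - 4*r^2 - 31*r - 3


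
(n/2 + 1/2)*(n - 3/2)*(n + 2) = n^3/2 + 3*n^2/4 - 5*n/4 - 3/2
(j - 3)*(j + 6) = j^2 + 3*j - 18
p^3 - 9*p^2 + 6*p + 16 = (p - 8)*(p - 2)*(p + 1)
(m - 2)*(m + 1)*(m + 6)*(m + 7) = m^4 + 12*m^3 + 27*m^2 - 68*m - 84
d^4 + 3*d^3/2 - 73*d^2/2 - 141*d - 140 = (d - 7)*(d + 2)*(d + 5/2)*(d + 4)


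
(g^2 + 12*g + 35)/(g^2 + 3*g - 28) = (g + 5)/(g - 4)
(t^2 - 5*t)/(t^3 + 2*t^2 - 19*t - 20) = t*(t - 5)/(t^3 + 2*t^2 - 19*t - 20)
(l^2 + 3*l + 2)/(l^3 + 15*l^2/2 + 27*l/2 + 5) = 2*(l + 1)/(2*l^2 + 11*l + 5)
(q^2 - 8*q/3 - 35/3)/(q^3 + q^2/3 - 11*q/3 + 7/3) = (q - 5)/(q^2 - 2*q + 1)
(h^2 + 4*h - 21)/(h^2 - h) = (h^2 + 4*h - 21)/(h*(h - 1))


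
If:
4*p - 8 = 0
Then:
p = 2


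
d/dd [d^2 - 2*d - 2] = 2*d - 2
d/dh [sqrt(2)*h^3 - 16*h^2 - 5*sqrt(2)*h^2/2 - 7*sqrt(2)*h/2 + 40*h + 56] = 3*sqrt(2)*h^2 - 32*h - 5*sqrt(2)*h - 7*sqrt(2)/2 + 40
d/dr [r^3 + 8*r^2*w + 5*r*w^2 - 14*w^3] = 3*r^2 + 16*r*w + 5*w^2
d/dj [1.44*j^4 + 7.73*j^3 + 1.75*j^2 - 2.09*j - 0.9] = 5.76*j^3 + 23.19*j^2 + 3.5*j - 2.09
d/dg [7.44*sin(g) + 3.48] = 7.44*cos(g)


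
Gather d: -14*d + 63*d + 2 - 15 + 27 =49*d + 14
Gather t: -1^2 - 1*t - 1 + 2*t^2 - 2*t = 2*t^2 - 3*t - 2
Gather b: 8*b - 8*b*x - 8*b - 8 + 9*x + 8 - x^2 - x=-8*b*x - x^2 + 8*x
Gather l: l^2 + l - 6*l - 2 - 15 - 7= l^2 - 5*l - 24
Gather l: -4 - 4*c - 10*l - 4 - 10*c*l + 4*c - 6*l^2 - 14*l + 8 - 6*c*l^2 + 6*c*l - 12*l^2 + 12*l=l^2*(-6*c - 18) + l*(-4*c - 12)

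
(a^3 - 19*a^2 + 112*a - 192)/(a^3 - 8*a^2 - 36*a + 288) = (a^2 - 11*a + 24)/(a^2 - 36)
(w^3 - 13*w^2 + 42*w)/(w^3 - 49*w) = (w - 6)/(w + 7)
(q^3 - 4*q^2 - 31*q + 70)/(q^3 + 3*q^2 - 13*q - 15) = (q^2 - 9*q + 14)/(q^2 - 2*q - 3)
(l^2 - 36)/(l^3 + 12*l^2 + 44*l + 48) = (l - 6)/(l^2 + 6*l + 8)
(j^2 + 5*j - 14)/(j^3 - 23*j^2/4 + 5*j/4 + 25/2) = 4*(j + 7)/(4*j^2 - 15*j - 25)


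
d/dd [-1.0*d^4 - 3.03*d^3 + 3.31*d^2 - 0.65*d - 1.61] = -4.0*d^3 - 9.09*d^2 + 6.62*d - 0.65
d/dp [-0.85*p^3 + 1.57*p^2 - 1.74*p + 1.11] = -2.55*p^2 + 3.14*p - 1.74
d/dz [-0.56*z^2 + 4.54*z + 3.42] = 4.54 - 1.12*z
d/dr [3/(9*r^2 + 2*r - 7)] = 6*(-9*r - 1)/(9*r^2 + 2*r - 7)^2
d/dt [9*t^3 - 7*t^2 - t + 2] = 27*t^2 - 14*t - 1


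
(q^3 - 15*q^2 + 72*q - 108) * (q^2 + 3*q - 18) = q^5 - 12*q^4 + 9*q^3 + 378*q^2 - 1620*q + 1944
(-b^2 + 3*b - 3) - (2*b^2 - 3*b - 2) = -3*b^2 + 6*b - 1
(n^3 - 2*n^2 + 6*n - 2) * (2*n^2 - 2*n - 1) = 2*n^5 - 6*n^4 + 15*n^3 - 14*n^2 - 2*n + 2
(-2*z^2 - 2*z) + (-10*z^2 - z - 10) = -12*z^2 - 3*z - 10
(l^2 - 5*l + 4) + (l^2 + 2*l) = 2*l^2 - 3*l + 4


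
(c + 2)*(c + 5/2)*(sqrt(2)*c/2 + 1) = sqrt(2)*c^3/2 + c^2 + 9*sqrt(2)*c^2/4 + 5*sqrt(2)*c/2 + 9*c/2 + 5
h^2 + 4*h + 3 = (h + 1)*(h + 3)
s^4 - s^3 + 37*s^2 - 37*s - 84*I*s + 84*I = (s - 1)*(s - 4*I)*(s - 3*I)*(s + 7*I)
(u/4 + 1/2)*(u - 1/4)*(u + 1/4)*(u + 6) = u^4/4 + 2*u^3 + 191*u^2/64 - u/8 - 3/16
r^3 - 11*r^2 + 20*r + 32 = (r - 8)*(r - 4)*(r + 1)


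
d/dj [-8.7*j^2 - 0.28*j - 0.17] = -17.4*j - 0.28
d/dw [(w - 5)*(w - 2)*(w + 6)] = 3*w^2 - 2*w - 32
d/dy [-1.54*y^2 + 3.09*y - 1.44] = 3.09 - 3.08*y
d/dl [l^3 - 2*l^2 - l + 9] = 3*l^2 - 4*l - 1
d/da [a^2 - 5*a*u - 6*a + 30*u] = 2*a - 5*u - 6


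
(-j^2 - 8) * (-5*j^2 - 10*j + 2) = 5*j^4 + 10*j^3 + 38*j^2 + 80*j - 16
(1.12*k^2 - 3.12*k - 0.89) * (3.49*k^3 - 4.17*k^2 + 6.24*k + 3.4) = 3.9088*k^5 - 15.5592*k^4 + 16.8931*k^3 - 11.9495*k^2 - 16.1616*k - 3.026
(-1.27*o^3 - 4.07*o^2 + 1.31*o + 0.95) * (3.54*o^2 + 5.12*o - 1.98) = -4.4958*o^5 - 20.9102*o^4 - 13.6864*o^3 + 18.1288*o^2 + 2.2702*o - 1.881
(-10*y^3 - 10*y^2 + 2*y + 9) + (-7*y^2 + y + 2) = -10*y^3 - 17*y^2 + 3*y + 11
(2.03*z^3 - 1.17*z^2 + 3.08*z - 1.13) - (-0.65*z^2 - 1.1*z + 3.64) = 2.03*z^3 - 0.52*z^2 + 4.18*z - 4.77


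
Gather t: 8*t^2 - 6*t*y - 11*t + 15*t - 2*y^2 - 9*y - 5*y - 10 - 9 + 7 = 8*t^2 + t*(4 - 6*y) - 2*y^2 - 14*y - 12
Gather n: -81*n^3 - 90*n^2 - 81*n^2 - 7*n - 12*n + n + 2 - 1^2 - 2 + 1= -81*n^3 - 171*n^2 - 18*n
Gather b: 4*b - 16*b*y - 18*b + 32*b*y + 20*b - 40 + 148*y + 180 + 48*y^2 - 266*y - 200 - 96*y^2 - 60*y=b*(16*y + 6) - 48*y^2 - 178*y - 60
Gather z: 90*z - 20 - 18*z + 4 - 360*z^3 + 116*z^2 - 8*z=-360*z^3 + 116*z^2 + 64*z - 16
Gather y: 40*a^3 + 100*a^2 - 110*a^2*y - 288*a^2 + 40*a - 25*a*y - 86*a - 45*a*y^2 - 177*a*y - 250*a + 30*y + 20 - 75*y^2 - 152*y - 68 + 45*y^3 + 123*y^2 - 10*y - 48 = 40*a^3 - 188*a^2 - 296*a + 45*y^3 + y^2*(48 - 45*a) + y*(-110*a^2 - 202*a - 132) - 96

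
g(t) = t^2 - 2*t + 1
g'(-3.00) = -8.00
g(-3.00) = 16.00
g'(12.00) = 22.00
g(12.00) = 121.00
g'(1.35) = 0.70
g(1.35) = 0.12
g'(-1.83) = -5.66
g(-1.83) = 8.01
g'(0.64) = -0.72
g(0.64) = 0.13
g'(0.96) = -0.08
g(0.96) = 0.00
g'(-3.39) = -8.78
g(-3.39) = 19.27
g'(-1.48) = -4.96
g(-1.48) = 6.15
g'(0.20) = -1.60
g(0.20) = 0.64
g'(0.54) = -0.92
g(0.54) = 0.21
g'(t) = 2*t - 2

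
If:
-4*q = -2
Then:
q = 1/2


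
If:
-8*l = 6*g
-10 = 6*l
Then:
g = 20/9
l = -5/3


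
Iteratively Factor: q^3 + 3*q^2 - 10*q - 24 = (q - 3)*(q^2 + 6*q + 8) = (q - 3)*(q + 2)*(q + 4)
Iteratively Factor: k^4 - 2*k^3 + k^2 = (k - 1)*(k^3 - k^2) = (k - 1)^2*(k^2) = k*(k - 1)^2*(k)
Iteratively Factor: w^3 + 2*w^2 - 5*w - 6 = (w + 3)*(w^2 - w - 2) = (w - 2)*(w + 3)*(w + 1)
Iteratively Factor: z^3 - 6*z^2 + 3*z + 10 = (z + 1)*(z^2 - 7*z + 10) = (z - 5)*(z + 1)*(z - 2)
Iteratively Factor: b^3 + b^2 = (b + 1)*(b^2) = b*(b + 1)*(b)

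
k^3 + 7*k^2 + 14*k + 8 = (k + 1)*(k + 2)*(k + 4)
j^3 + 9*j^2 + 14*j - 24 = (j - 1)*(j + 4)*(j + 6)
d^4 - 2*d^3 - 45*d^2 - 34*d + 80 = (d - 8)*(d - 1)*(d + 2)*(d + 5)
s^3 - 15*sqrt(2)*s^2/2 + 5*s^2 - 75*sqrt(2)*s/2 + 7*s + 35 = (s + 5)*(s - 7*sqrt(2))*(s - sqrt(2)/2)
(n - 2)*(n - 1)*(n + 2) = n^3 - n^2 - 4*n + 4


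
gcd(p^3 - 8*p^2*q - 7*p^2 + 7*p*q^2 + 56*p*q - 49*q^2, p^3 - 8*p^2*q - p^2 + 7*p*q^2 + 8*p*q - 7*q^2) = p^2 - 8*p*q + 7*q^2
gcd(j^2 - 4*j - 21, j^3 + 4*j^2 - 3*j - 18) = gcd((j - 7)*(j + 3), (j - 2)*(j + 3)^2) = j + 3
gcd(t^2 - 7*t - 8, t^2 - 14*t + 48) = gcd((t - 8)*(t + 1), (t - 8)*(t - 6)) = t - 8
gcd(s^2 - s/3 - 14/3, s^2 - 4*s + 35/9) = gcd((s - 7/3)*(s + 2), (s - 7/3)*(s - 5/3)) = s - 7/3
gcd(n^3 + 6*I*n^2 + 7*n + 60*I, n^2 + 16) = n + 4*I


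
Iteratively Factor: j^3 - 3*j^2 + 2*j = (j)*(j^2 - 3*j + 2) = j*(j - 1)*(j - 2)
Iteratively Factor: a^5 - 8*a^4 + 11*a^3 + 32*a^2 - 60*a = (a - 3)*(a^4 - 5*a^3 - 4*a^2 + 20*a) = (a - 3)*(a - 2)*(a^3 - 3*a^2 - 10*a) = (a - 3)*(a - 2)*(a + 2)*(a^2 - 5*a) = (a - 5)*(a - 3)*(a - 2)*(a + 2)*(a)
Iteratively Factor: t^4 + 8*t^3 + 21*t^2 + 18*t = (t)*(t^3 + 8*t^2 + 21*t + 18) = t*(t + 3)*(t^2 + 5*t + 6) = t*(t + 3)^2*(t + 2)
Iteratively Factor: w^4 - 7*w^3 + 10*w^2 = (w)*(w^3 - 7*w^2 + 10*w) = w*(w - 2)*(w^2 - 5*w) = w^2*(w - 2)*(w - 5)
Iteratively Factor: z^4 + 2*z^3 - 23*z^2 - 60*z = (z - 5)*(z^3 + 7*z^2 + 12*z) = z*(z - 5)*(z^2 + 7*z + 12) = z*(z - 5)*(z + 3)*(z + 4)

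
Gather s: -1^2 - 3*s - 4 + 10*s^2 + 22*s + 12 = 10*s^2 + 19*s + 7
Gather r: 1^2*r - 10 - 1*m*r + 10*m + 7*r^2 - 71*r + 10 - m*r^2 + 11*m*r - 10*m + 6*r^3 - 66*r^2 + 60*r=6*r^3 + r^2*(-m - 59) + r*(10*m - 10)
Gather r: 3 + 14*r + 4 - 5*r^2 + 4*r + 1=-5*r^2 + 18*r + 8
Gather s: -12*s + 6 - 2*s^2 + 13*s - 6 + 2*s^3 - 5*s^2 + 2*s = 2*s^3 - 7*s^2 + 3*s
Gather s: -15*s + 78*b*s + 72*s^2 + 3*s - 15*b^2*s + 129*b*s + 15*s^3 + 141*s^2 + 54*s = 15*s^3 + 213*s^2 + s*(-15*b^2 + 207*b + 42)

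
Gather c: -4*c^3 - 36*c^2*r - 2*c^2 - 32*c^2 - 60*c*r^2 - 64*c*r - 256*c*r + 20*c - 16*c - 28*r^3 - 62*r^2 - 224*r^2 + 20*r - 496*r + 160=-4*c^3 + c^2*(-36*r - 34) + c*(-60*r^2 - 320*r + 4) - 28*r^3 - 286*r^2 - 476*r + 160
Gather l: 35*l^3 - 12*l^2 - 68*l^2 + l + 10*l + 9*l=35*l^3 - 80*l^2 + 20*l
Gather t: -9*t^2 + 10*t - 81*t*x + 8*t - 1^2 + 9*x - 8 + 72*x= -9*t^2 + t*(18 - 81*x) + 81*x - 9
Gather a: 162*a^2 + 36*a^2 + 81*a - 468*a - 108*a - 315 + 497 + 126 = 198*a^2 - 495*a + 308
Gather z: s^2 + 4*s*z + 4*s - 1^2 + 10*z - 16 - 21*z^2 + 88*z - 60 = s^2 + 4*s - 21*z^2 + z*(4*s + 98) - 77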